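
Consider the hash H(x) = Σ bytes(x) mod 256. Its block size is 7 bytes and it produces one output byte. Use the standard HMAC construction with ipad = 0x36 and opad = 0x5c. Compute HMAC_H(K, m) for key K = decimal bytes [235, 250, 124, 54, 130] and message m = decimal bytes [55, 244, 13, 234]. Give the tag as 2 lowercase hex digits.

Key decimal bytes [235, 250, 124, 54, 130] = eb fa 7c 36 82 is 5 bytes ≤ B = 7; zero-pad to 7 bytes: K' = eb fa 7c 36 82 00 00.
K' ⊕ ipad = dd cc 4a 00 b4 36 36.  K' ⊕ opad = b7 a6 20 6a de 5c 5c.
Inner input = (K'⊕ipad) ∥ m = dd cc 4a 00 b4 36 36 ∥ 37 f4 0d ea.
Inner hash: sum = 221+204+74+0+180+54+54+55+244+13+234 = 1333; mod 256 = 53 → 35.
Outer input = (K'⊕opad) ∥ inner = b7 a6 20 6a de 5c 5c ∥ 35.
Outer hash (tag): sum = 183+166+32+106+222+92+92+53 = 946; mod 256 = 178 → b2.

b2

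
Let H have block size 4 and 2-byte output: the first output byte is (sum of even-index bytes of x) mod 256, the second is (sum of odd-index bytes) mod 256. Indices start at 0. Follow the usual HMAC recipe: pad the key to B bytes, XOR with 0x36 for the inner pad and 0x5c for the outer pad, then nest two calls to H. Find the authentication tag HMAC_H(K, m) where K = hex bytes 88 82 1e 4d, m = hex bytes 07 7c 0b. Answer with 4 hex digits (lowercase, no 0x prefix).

Key hex bytes 88 82 1e 4d is exactly B = 4 bytes: K' = 88 82 1e 4d.
K' ⊕ ipad = be b4 28 7b.  K' ⊕ opad = d4 de 42 11.
Inner input = (K'⊕ipad) ∥ m = be b4 28 7b ∥ 07 7c 0b.
Inner hash: even-index sum = 248 mod 256 = 248; odd-index sum = 427 mod 256 = 171 → f8 ab.
Outer input = (K'⊕opad) ∥ inner = d4 de 42 11 ∥ f8 ab.
Outer hash (tag): even-index sum = 526 mod 256 = 14; odd-index sum = 410 mod 256 = 154 → 0e 9a.

0e9a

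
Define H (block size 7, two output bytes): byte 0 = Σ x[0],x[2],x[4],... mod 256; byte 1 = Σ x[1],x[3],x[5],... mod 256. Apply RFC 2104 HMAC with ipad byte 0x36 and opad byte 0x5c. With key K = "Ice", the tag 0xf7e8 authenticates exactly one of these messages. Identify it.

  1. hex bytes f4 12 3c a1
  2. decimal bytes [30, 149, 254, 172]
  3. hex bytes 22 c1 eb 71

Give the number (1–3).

1

Key "Ice" = 49 63 65 is 3 bytes ≤ B = 7; zero-pad to 7 bytes: K' = 49 63 65 00 00 00 00.
K' ⊕ ipad = 7f 55 53 36 36 36 36; K' ⊕ opad = 15 3f 39 5c 5c 5c 5c.
m1: inner = H(7f 55 53 36 36 36 36 f4 12 3c a1) = f1 f1; tag = H(15 3f 39 5c 5c 5c 5c f1 f1) = f7e8 ← matches
m2: inner = H(7f 55 53 36 36 36 36 1e 95 fe ac) = 7f dd; tag = H(15 3f 39 5c 5c 5c 5c 7f dd) = e376
m3: inner = H(7f 55 53 36 36 36 36 22 c1 eb 71) = 70 ce; tag = H(15 3f 39 5c 5c 5c 5c 70 ce) = d467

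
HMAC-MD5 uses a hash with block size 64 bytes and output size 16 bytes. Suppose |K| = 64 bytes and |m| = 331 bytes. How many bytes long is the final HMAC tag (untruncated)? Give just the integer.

16

The tag is one MD5 digest: 16 bytes.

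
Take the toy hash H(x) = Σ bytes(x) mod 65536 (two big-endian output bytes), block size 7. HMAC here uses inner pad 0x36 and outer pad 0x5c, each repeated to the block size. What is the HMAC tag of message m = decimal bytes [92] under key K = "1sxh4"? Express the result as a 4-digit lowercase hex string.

02d7

Key "1sxh4" = 31 73 78 68 34 is 5 bytes ≤ B = 7; zero-pad to 7 bytes: K' = 31 73 78 68 34 00 00.
K' ⊕ ipad = 07 45 4e 5e 02 36 36.  K' ⊕ opad = 6d 2f 24 34 68 5c 5c.
Inner input = (K'⊕ipad) ∥ m = 07 45 4e 5e 02 36 36 ∥ 5c.
Inner hash: sum = 7+69+78+94+2+54+54+92 = 450 → 01 c2.
Outer input = (K'⊕opad) ∥ inner = 6d 2f 24 34 68 5c 5c ∥ 01 c2.
Outer hash (tag): sum = 109+47+36+52+104+92+92+1+194 = 727 → 02 d7.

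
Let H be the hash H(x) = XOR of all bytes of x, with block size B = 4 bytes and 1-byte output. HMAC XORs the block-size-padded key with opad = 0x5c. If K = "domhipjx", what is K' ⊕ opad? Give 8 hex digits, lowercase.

595c5c5c

Key "domhipjx" = 64 6f 6d 68 69 70 6a 78 is 8 bytes > B = 4, so hash it first: H(key) = 05, then zero-pad to 4 bytes: K' = 05 00 00 00.
XOR each byte with 0x5c: 05⊕5c=59, 00⊕5c=5c, 00⊕5c=5c, 00⊕5c=5c.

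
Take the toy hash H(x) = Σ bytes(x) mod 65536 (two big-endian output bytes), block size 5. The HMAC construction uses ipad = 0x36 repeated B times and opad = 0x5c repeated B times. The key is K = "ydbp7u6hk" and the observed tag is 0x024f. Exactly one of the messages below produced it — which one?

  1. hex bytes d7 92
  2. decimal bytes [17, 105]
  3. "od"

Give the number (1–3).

Key "ydbp7u6hk" = 79 64 62 70 37 75 36 68 6b is 9 bytes > B = 5, so hash it first: H(key) = 03 64, then zero-pad to 5 bytes: K' = 03 64 00 00 00.
K' ⊕ ipad = 35 52 36 36 36; K' ⊕ opad = 5f 38 5c 5c 5c.
m1: inner = H(35 52 36 36 36 d7 92) = 02 92; tag = H(5f 38 5c 5c 5c 02 92) = 023f
m2: inner = H(35 52 36 36 36 11 69) = 01 a3; tag = H(5f 38 5c 5c 5c 01 a3) = 024f ← matches
m3: inner = H(35 52 36 36 36 6f 64) = 01 fc; tag = H(5f 38 5c 5c 5c 01 fc) = 02a8

2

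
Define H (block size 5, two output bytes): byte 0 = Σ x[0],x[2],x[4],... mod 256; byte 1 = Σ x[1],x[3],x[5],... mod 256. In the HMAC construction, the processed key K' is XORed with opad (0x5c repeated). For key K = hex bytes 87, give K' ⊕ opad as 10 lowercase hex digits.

db5c5c5c5c

Key hex bytes 87 is 1 byte ≤ B = 5; zero-pad to 5 bytes: K' = 87 00 00 00 00.
XOR each byte with 0x5c: 87⊕5c=db, 00⊕5c=5c, 00⊕5c=5c, 00⊕5c=5c, 00⊕5c=5c.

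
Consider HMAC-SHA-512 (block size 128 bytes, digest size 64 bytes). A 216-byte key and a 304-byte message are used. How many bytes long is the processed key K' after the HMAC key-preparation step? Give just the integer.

128

Key is 216 > 128 bytes, so it is hashed to 64 bytes then zero-padded to 128: |K'| = 128.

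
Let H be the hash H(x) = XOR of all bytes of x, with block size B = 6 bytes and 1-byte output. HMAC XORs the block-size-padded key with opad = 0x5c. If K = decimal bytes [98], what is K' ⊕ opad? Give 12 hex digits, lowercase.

3e5c5c5c5c5c

Key decimal bytes [98] = 62 is 1 byte ≤ B = 6; zero-pad to 6 bytes: K' = 62 00 00 00 00 00.
XOR each byte with 0x5c: 62⊕5c=3e, 00⊕5c=5c, 00⊕5c=5c, 00⊕5c=5c, 00⊕5c=5c, 00⊕5c=5c.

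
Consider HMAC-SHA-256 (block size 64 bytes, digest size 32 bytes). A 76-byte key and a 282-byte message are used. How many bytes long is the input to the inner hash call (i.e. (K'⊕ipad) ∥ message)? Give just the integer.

Key is 76 > 64 bytes, so it is hashed to 32 bytes then zero-padded to 64: |K'| = 64.
Inner input = (K'⊕ipad) ∥ m → 64 + 282 = 346 bytes.

346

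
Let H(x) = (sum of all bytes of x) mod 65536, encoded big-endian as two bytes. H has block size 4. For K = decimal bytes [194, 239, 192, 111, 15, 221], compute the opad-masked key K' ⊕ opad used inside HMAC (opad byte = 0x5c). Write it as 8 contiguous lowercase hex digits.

5f905c5c

Key decimal bytes [194, 239, 192, 111, 15, 221] = c2 ef c0 6f 0f dd is 6 bytes > B = 4, so hash it first: H(key) = 03 cc, then zero-pad to 4 bytes: K' = 03 cc 00 00.
XOR each byte with 0x5c: 03⊕5c=5f, cc⊕5c=90, 00⊕5c=5c, 00⊕5c=5c.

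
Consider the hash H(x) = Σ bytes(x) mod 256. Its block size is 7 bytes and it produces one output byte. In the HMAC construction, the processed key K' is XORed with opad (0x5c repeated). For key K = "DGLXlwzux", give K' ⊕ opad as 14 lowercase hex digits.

Key "DGLXlwzux" = 44 47 4c 58 6c 77 7a 75 78 is 9 bytes > B = 7, so hash it first: H(key) = 79, then zero-pad to 7 bytes: K' = 79 00 00 00 00 00 00.
XOR each byte with 0x5c: 79⊕5c=25, 00⊕5c=5c, 00⊕5c=5c, 00⊕5c=5c, 00⊕5c=5c, 00⊕5c=5c, 00⊕5c=5c.

255c5c5c5c5c5c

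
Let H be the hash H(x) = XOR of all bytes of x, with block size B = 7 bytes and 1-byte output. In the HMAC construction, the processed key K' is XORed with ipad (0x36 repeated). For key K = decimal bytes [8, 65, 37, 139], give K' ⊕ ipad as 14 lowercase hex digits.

Key decimal bytes [8, 65, 37, 139] = 08 41 25 8b is 4 bytes ≤ B = 7; zero-pad to 7 bytes: K' = 08 41 25 8b 00 00 00.
XOR each byte with 0x36: 08⊕36=3e, 41⊕36=77, 25⊕36=13, 8b⊕36=bd, 00⊕36=36, 00⊕36=36, 00⊕36=36.

3e7713bd363636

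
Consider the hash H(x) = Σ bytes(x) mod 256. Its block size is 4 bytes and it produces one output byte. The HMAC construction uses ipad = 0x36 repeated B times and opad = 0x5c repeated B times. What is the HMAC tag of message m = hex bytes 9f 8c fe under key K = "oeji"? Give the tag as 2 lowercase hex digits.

Key "oeji" = 6f 65 6a 69 is exactly B = 4 bytes: K' = 6f 65 6a 69.
K' ⊕ ipad = 59 53 5c 5f.  K' ⊕ opad = 33 39 36 35.
Inner input = (K'⊕ipad) ∥ m = 59 53 5c 5f ∥ 9f 8c fe.
Inner hash: sum = 89+83+92+95+159+140+254 = 912; mod 256 = 144 → 90.
Outer input = (K'⊕opad) ∥ inner = 33 39 36 35 ∥ 90.
Outer hash (tag): sum = 51+57+54+53+144 = 359; mod 256 = 103 → 67.

67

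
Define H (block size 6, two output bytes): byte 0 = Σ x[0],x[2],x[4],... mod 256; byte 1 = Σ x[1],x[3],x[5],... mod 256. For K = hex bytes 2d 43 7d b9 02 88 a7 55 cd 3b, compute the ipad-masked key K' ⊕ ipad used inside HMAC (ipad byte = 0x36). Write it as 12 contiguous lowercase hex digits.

Key hex bytes 2d 43 7d b9 02 88 a7 55 cd 3b is 10 bytes > B = 6, so hash it first: H(key) = 20 14, then zero-pad to 6 bytes: K' = 20 14 00 00 00 00.
XOR each byte with 0x36: 20⊕36=16, 14⊕36=22, 00⊕36=36, 00⊕36=36, 00⊕36=36, 00⊕36=36.

162236363636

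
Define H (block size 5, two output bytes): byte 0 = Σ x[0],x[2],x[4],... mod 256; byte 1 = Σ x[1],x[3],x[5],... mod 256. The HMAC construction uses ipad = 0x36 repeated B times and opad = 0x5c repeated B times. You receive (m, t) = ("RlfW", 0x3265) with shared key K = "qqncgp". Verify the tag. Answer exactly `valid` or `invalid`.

Key "qqncgp" = 71 71 6e 63 67 70 is 6 bytes > B = 5, so hash it first: H(key) = 46 44, then zero-pad to 5 bytes: K' = 46 44 00 00 00.
K' ⊕ ipad = 70 72 36 36 36; K' ⊕ opad = 1a 18 5c 5c 5c.
Inner hash: even-index sum = 415 mod 256 = 159; odd-index sum = 352 mod 256 = 96 → 9f 60.
Outer hash (recomputed tag): even-index sum = 306 mod 256 = 50; odd-index sum = 275 mod 256 = 19 → 32 13.
Recomputed tag = 3213; claimed = 3265 → mismatch.

invalid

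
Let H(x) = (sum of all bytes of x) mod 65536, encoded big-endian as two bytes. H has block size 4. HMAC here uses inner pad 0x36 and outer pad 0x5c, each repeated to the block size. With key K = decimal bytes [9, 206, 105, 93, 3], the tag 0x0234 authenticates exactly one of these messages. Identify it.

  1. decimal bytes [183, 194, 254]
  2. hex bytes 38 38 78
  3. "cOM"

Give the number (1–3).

2

Key decimal bytes [9, 206, 105, 93, 3] = 09 ce 69 5d 03 is 5 bytes > B = 4, so hash it first: H(key) = 01 a0, then zero-pad to 4 bytes: K' = 01 a0 00 00.
K' ⊕ ipad = 37 96 36 36; K' ⊕ opad = 5d fc 5c 5c.
m1: inner = H(37 96 36 36 b7 c2 fe) = 03 b0; tag = H(5d fc 5c 5c 03 b0) = 02c4
m2: inner = H(37 96 36 36 38 38 78) = 02 21; tag = H(5d fc 5c 5c 02 21) = 0234 ← matches
m3: inner = H(37 96 36 36 63 4f 4d) = 02 38; tag = H(5d fc 5c 5c 02 38) = 024b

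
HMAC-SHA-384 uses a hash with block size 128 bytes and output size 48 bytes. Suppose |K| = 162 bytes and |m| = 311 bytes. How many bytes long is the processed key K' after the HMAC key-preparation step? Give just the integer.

Key is 162 > 128 bytes, so it is hashed to 48 bytes then zero-padded to 128: |K'| = 128.

128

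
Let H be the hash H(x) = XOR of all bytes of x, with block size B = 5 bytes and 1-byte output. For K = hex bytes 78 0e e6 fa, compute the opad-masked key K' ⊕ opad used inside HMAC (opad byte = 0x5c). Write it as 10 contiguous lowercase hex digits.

Key hex bytes 78 0e e6 fa is 4 bytes ≤ B = 5; zero-pad to 5 bytes: K' = 78 0e e6 fa 00.
XOR each byte with 0x5c: 78⊕5c=24, 0e⊕5c=52, e6⊕5c=ba, fa⊕5c=a6, 00⊕5c=5c.

2452baa65c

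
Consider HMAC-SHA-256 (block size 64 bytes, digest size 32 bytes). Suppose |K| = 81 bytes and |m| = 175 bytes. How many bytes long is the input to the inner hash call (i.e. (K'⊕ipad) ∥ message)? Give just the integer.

239

Key is 81 > 64 bytes, so it is hashed to 32 bytes then zero-padded to 64: |K'| = 64.
Inner input = (K'⊕ipad) ∥ m → 64 + 175 = 239 bytes.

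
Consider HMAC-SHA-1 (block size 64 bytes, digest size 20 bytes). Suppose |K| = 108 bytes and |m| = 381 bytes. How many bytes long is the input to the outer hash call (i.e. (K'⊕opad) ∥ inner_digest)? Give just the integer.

Key is 108 > 64 bytes, so it is hashed to 20 bytes then zero-padded to 64: |K'| = 64.
Outer input = (K'⊕opad) ∥ H(inner) → 64 + 20 = 84 bytes.

84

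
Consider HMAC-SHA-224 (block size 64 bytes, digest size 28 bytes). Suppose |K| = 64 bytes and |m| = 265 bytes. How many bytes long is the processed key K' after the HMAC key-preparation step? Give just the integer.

Key is 64 ≤ 64 bytes, zero-padded: |K'| = 64.

64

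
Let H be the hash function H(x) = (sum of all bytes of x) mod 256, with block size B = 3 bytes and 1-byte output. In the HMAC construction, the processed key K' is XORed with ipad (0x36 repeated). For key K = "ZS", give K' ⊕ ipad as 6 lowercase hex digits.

Key "ZS" = 5a 53 is 2 bytes ≤ B = 3; zero-pad to 3 bytes: K' = 5a 53 00.
XOR each byte with 0x36: 5a⊕36=6c, 53⊕36=65, 00⊕36=36.

6c6536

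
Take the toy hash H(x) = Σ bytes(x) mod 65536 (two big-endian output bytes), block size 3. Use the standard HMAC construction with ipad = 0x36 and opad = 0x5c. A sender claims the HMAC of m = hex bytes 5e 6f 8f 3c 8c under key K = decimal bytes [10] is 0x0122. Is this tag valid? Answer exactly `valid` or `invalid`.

Key decimal bytes [10] = 0a is 1 byte ≤ B = 3; zero-pad to 3 bytes: K' = 0a 00 00.
K' ⊕ ipad = 3c 36 36; K' ⊕ opad = 56 5c 5c.
Inner hash: sum = 60+54+54+94+111+143+60+140 = 716 → 02 cc.
Outer hash (recomputed tag): sum = 86+92+92+2+204 = 476 → 01 dc.
Recomputed tag = 01dc; claimed = 0122 → mismatch.

invalid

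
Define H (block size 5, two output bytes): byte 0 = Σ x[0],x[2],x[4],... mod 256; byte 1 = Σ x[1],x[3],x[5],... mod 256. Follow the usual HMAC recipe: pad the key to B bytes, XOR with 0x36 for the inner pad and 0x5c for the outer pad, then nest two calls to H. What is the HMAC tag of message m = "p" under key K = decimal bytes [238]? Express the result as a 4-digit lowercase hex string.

Key decimal bytes [238] = ee is 1 byte ≤ B = 5; zero-pad to 5 bytes: K' = ee 00 00 00 00.
K' ⊕ ipad = d8 36 36 36 36.  K' ⊕ opad = b2 5c 5c 5c 5c.
Inner input = (K'⊕ipad) ∥ m = d8 36 36 36 36 ∥ 70.
Inner hash: even-index sum = 324 mod 256 = 68; odd-index sum = 220 mod 256 = 220 → 44 dc.
Outer input = (K'⊕opad) ∥ inner = b2 5c 5c 5c 5c ∥ 44 dc.
Outer hash (tag): even-index sum = 582 mod 256 = 70; odd-index sum = 252 mod 256 = 252 → 46 fc.

46fc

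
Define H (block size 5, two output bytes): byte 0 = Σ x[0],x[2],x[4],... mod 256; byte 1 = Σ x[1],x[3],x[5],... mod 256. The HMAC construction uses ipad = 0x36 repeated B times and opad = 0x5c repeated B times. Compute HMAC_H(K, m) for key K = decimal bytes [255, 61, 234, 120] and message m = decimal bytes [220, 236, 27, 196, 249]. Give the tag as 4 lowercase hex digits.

Key decimal bytes [255, 61, 234, 120] = ff 3d ea 78 is 4 bytes ≤ B = 5; zero-pad to 5 bytes: K' = ff 3d ea 78 00.
K' ⊕ ipad = c9 0b dc 4e 36.  K' ⊕ opad = a3 61 b6 24 5c.
Inner input = (K'⊕ipad) ∥ m = c9 0b dc 4e 36 ∥ dc ec 1b c4 f9.
Inner hash: even-index sum = 907 mod 256 = 139; odd-index sum = 585 mod 256 = 73 → 8b 49.
Outer input = (K'⊕opad) ∥ inner = a3 61 b6 24 5c ∥ 8b 49.
Outer hash (tag): even-index sum = 510 mod 256 = 254; odd-index sum = 272 mod 256 = 16 → fe 10.

fe10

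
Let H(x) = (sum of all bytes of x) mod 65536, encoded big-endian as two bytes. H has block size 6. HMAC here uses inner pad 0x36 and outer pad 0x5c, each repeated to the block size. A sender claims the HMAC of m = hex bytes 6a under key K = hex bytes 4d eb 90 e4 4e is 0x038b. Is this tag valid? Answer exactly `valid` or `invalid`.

invalid

Key hex bytes 4d eb 90 e4 4e is 5 bytes ≤ B = 6; zero-pad to 6 bytes: K' = 4d eb 90 e4 4e 00.
K' ⊕ ipad = 7b dd a6 d2 78 36; K' ⊕ opad = 11 b7 cc b8 12 5c.
Inner hash: sum = 123+221+166+210+120+54+106 = 1000 → 03 e8.
Outer hash (recomputed tag): sum = 17+183+204+184+18+92+3+232 = 933 → 03 a5.
Recomputed tag = 03a5; claimed = 038b → mismatch.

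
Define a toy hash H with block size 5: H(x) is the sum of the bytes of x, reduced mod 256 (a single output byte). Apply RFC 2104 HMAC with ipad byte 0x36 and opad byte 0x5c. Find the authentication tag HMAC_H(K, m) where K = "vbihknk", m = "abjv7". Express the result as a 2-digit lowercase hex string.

ae

Key "vbihknk" = 76 62 69 68 6b 6e 6b is 7 bytes > B = 5, so hash it first: H(key) = ed, then zero-pad to 5 bytes: K' = ed 00 00 00 00.
K' ⊕ ipad = db 36 36 36 36.  K' ⊕ opad = b1 5c 5c 5c 5c.
Inner input = (K'⊕ipad) ∥ m = db 36 36 36 36 ∥ 61 62 6a 76 37.
Inner hash: sum = 219+54+54+54+54+97+98+106+118+55 = 909; mod 256 = 141 → 8d.
Outer input = (K'⊕opad) ∥ inner = b1 5c 5c 5c 5c ∥ 8d.
Outer hash (tag): sum = 177+92+92+92+92+141 = 686; mod 256 = 174 → ae.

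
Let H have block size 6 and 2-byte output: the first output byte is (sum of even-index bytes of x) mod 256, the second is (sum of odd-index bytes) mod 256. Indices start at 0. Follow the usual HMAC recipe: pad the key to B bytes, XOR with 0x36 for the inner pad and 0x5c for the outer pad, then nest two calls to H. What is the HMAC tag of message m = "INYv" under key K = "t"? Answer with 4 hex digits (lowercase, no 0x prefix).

Key "t" = 74 is 1 byte ≤ B = 6; zero-pad to 6 bytes: K' = 74 00 00 00 00 00.
K' ⊕ ipad = 42 36 36 36 36 36.  K' ⊕ opad = 28 5c 5c 5c 5c 5c.
Inner input = (K'⊕ipad) ∥ m = 42 36 36 36 36 36 ∥ 49 4e 59 76.
Inner hash: even-index sum = 336 mod 256 = 80; odd-index sum = 358 mod 256 = 102 → 50 66.
Outer input = (K'⊕opad) ∥ inner = 28 5c 5c 5c 5c 5c ∥ 50 66.
Outer hash (tag): even-index sum = 304 mod 256 = 48; odd-index sum = 378 mod 256 = 122 → 30 7a.

307a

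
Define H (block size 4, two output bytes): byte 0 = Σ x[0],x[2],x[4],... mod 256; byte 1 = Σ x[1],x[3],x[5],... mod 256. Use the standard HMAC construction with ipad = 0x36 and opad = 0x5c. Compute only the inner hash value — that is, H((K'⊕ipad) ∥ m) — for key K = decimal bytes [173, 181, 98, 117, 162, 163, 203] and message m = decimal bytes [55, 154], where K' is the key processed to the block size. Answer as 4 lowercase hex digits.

b7cb

Key decimal bytes [173, 181, 98, 117, 162, 163, 203] = ad b5 62 75 a2 a3 cb is 7 bytes > B = 4, so hash it first: H(key) = 7c cd, then zero-pad to 4 bytes: K' = 7c cd 00 00.
K' ⊕ ipad = 4a fb 36 36.
Inner input = 4a fb 36 36 ∥ 37 9a.
Inner hash: even-index sum = 183 mod 256 = 183; odd-index sum = 459 mod 256 = 203 → b7 cb.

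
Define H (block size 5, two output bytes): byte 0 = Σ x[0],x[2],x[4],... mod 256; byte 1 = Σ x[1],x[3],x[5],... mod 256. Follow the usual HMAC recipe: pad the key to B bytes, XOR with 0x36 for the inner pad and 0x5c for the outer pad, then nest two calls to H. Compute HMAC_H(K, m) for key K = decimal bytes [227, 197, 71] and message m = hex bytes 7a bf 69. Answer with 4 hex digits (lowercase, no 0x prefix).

4230

Key decimal bytes [227, 197, 71] = e3 c5 47 is 3 bytes ≤ B = 5; zero-pad to 5 bytes: K' = e3 c5 47 00 00.
K' ⊕ ipad = d5 f3 71 36 36.  K' ⊕ opad = bf 99 1b 5c 5c.
Inner input = (K'⊕ipad) ∥ m = d5 f3 71 36 36 ∥ 7a bf 69.
Inner hash: even-index sum = 571 mod 256 = 59; odd-index sum = 524 mod 256 = 12 → 3b 0c.
Outer input = (K'⊕opad) ∥ inner = bf 99 1b 5c 5c ∥ 3b 0c.
Outer hash (tag): even-index sum = 322 mod 256 = 66; odd-index sum = 304 mod 256 = 48 → 42 30.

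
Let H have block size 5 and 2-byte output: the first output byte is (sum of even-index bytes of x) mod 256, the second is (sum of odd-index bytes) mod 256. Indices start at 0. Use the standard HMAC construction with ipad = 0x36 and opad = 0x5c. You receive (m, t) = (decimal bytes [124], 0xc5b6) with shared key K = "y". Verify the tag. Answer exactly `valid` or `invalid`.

Key "y" = 79 is 1 byte ≤ B = 5; zero-pad to 5 bytes: K' = 79 00 00 00 00.
K' ⊕ ipad = 4f 36 36 36 36; K' ⊕ opad = 25 5c 5c 5c 5c.
Inner hash: even-index sum = 187 mod 256 = 187; odd-index sum = 232 mod 256 = 232 → bb e8.
Outer hash (recomputed tag): even-index sum = 453 mod 256 = 197; odd-index sum = 371 mod 256 = 115 → c5 73.
Recomputed tag = c573; claimed = c5b6 → mismatch.

invalid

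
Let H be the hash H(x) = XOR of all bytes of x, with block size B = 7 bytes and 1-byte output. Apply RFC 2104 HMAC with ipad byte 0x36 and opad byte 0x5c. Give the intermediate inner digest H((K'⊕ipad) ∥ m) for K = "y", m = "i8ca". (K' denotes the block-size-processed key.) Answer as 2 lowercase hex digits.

Key "y" = 79 is 1 byte ≤ B = 7; zero-pad to 7 bytes: K' = 79 00 00 00 00 00 00.
K' ⊕ ipad = 4f 36 36 36 36 36 36.
Inner input = 4f 36 36 36 36 36 36 ∥ 69 38 63 61.
Inner hash: XOR 4f⊕36⊕36⊕36⊕36⊕36⊕36⊕69⊕38⊕63⊕61 = 1c.

1c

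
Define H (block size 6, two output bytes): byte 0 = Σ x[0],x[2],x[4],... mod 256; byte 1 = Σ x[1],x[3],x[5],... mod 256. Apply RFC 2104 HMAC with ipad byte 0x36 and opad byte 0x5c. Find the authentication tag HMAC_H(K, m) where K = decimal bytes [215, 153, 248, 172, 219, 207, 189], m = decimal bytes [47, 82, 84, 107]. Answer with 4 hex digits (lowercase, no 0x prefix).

Key decimal bytes [215, 153, 248, 172, 219, 207, 189] = d7 99 f8 ac db cf bd is 7 bytes > B = 6, so hash it first: H(key) = 67 14, then zero-pad to 6 bytes: K' = 67 14 00 00 00 00.
K' ⊕ ipad = 51 22 36 36 36 36.  K' ⊕ opad = 3b 48 5c 5c 5c 5c.
Inner input = (K'⊕ipad) ∥ m = 51 22 36 36 36 36 ∥ 2f 52 54 6b.
Inner hash: even-index sum = 320 mod 256 = 64; odd-index sum = 331 mod 256 = 75 → 40 4b.
Outer input = (K'⊕opad) ∥ inner = 3b 48 5c 5c 5c 5c ∥ 40 4b.
Outer hash (tag): even-index sum = 307 mod 256 = 51; odd-index sum = 331 mod 256 = 75 → 33 4b.

334b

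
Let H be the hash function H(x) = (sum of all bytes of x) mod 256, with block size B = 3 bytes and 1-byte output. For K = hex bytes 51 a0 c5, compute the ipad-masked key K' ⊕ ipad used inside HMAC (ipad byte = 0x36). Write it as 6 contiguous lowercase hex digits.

Key hex bytes 51 a0 c5 is exactly B = 3 bytes: K' = 51 a0 c5.
XOR each byte with 0x36: 51⊕36=67, a0⊕36=96, c5⊕36=f3.

6796f3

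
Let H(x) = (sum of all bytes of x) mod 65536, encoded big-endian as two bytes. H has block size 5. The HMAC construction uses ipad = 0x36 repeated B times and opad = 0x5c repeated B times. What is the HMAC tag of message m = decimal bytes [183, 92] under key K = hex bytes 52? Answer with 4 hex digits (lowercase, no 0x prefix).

Key hex bytes 52 is 1 byte ≤ B = 5; zero-pad to 5 bytes: K' = 52 00 00 00 00.
K' ⊕ ipad = 64 36 36 36 36.  K' ⊕ opad = 0e 5c 5c 5c 5c.
Inner input = (K'⊕ipad) ∥ m = 64 36 36 36 36 ∥ b7 5c.
Inner hash: sum = 100+54+54+54+54+183+92 = 591 → 02 4f.
Outer input = (K'⊕opad) ∥ inner = 0e 5c 5c 5c 5c ∥ 02 4f.
Outer hash (tag): sum = 14+92+92+92+92+2+79 = 463 → 01 cf.

01cf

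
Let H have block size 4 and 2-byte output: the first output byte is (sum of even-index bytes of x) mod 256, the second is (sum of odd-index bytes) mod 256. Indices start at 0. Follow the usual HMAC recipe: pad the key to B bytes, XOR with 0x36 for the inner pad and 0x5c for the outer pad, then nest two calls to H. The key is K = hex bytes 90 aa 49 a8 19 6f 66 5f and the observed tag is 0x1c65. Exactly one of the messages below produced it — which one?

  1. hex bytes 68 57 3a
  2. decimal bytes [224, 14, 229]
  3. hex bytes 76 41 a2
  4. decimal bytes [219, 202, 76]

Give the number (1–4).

Key hex bytes 90 aa 49 a8 19 6f 66 5f is 8 bytes > B = 4, so hash it first: H(key) = 58 20, then zero-pad to 4 bytes: K' = 58 20 00 00.
K' ⊕ ipad = 6e 16 36 36; K' ⊕ opad = 04 7c 5c 5c.
m1: inner = H(6e 16 36 36 68 57 3a) = 46 a3; tag = H(04 7c 5c 5c 46 a3) = a67b
m2: inner = H(6e 16 36 36 e0 0e e5) = 69 5a; tag = H(04 7c 5c 5c 69 5a) = c932
m3: inner = H(6e 16 36 36 76 41 a2) = bc 8d; tag = H(04 7c 5c 5c bc 8d) = 1c65 ← matches
m4: inner = H(6e 16 36 36 db ca 4c) = cb 16; tag = H(04 7c 5c 5c cb 16) = 2bee

3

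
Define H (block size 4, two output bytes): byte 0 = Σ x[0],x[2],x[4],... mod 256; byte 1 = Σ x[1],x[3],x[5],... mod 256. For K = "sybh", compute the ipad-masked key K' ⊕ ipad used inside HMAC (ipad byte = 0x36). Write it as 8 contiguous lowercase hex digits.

Key "sybh" = 73 79 62 68 is exactly B = 4 bytes: K' = 73 79 62 68.
XOR each byte with 0x36: 73⊕36=45, 79⊕36=4f, 62⊕36=54, 68⊕36=5e.

454f545e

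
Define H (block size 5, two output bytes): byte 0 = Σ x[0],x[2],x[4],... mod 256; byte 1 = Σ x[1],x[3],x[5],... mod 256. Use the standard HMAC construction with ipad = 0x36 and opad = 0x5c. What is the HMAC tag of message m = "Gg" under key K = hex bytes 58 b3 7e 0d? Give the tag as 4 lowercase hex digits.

8993

Key hex bytes 58 b3 7e 0d is 4 bytes ≤ B = 5; zero-pad to 5 bytes: K' = 58 b3 7e 0d 00.
K' ⊕ ipad = 6e 85 48 3b 36.  K' ⊕ opad = 04 ef 22 51 5c.
Inner input = (K'⊕ipad) ∥ m = 6e 85 48 3b 36 ∥ 47 67.
Inner hash: even-index sum = 339 mod 256 = 83; odd-index sum = 263 mod 256 = 7 → 53 07.
Outer input = (K'⊕opad) ∥ inner = 04 ef 22 51 5c ∥ 53 07.
Outer hash (tag): even-index sum = 137 mod 256 = 137; odd-index sum = 403 mod 256 = 147 → 89 93.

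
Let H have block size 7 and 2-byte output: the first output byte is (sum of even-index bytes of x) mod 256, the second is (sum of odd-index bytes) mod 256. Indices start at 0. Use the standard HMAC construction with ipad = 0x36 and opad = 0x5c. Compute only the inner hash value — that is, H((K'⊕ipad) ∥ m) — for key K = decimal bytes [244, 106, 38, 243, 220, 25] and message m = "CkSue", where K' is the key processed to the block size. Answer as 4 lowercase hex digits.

d24b

Key decimal bytes [244, 106, 38, 243, 220, 25] = f4 6a 26 f3 dc 19 is 6 bytes ≤ B = 7; zero-pad to 7 bytes: K' = f4 6a 26 f3 dc 19 00.
K' ⊕ ipad = c2 5c 10 c5 ea 2f 36.
Inner input = c2 5c 10 c5 ea 2f 36 ∥ 43 6b 53 75 65.
Inner hash: even-index sum = 722 mod 256 = 210; odd-index sum = 587 mod 256 = 75 → d2 4b.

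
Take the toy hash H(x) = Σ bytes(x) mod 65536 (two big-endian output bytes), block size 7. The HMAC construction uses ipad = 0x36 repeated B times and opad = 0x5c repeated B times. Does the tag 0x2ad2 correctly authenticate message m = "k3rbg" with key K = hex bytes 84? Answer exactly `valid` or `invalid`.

Key hex bytes 84 is 1 byte ≤ B = 7; zero-pad to 7 bytes: K' = 84 00 00 00 00 00 00.
K' ⊕ ipad = b2 36 36 36 36 36 36; K' ⊕ opad = d8 5c 5c 5c 5c 5c 5c.
Inner hash: sum = 178+54+54+54+54+54+54+107+51+114+98+103 = 975 → 03 cf.
Outer hash (recomputed tag): sum = 216+92+92+92+92+92+92+3+207 = 978 → 03 d2.
Recomputed tag = 03d2; claimed = 2ad2 → mismatch.

invalid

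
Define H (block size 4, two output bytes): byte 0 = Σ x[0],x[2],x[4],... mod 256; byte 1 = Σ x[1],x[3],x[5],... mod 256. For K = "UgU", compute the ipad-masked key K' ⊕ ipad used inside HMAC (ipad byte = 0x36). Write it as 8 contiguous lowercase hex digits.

63516336

Key "UgU" = 55 67 55 is 3 bytes ≤ B = 4; zero-pad to 4 bytes: K' = 55 67 55 00.
XOR each byte with 0x36: 55⊕36=63, 67⊕36=51, 55⊕36=63, 00⊕36=36.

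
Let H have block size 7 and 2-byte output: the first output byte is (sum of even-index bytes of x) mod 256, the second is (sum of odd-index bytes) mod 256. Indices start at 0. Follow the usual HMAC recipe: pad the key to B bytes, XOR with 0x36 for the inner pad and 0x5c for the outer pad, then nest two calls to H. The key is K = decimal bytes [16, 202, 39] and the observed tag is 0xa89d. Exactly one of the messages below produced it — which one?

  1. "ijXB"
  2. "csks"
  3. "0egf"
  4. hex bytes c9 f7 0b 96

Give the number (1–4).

1

Key decimal bytes [16, 202, 39] = 10 ca 27 is 3 bytes ≤ B = 7; zero-pad to 7 bytes: K' = 10 ca 27 00 00 00 00.
K' ⊕ ipad = 26 fc 11 36 36 36 36; K' ⊕ opad = 4c 96 7b 5c 5c 5c 5c.
m1: inner = H(26 fc 11 36 36 36 36 69 6a 58 42) = 4f 29; tag = H(4c 96 7b 5c 5c 5c 5c 4f 29) = a89d ← matches
m2: inner = H(26 fc 11 36 36 36 36 63 73 6b 73) = 89 36; tag = H(4c 96 7b 5c 5c 5c 5c 89 36) = b5d7
m3: inner = H(26 fc 11 36 36 36 36 30 65 67 66) = 6e ff; tag = H(4c 96 7b 5c 5c 5c 5c 6e ff) = 7ebc
m4: inner = H(26 fc 11 36 36 36 36 c9 f7 0b 96) = 30 3c; tag = H(4c 96 7b 5c 5c 5c 5c 30 3c) = bb7e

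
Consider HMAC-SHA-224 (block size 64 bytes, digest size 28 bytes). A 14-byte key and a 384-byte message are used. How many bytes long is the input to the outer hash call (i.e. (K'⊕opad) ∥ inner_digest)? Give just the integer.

Key is 14 ≤ 64 bytes, zero-padded: |K'| = 64.
Outer input = (K'⊕opad) ∥ H(inner) → 64 + 28 = 92 bytes.

92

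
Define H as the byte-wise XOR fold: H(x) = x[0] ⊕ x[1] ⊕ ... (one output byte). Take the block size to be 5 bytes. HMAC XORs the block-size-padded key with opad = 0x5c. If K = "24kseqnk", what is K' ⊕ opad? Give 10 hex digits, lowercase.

Key "24kseqnk" = 32 34 6b 73 65 71 6e 6b is 8 bytes > B = 5, so hash it first: H(key) = 0f, then zero-pad to 5 bytes: K' = 0f 00 00 00 00.
XOR each byte with 0x5c: 0f⊕5c=53, 00⊕5c=5c, 00⊕5c=5c, 00⊕5c=5c, 00⊕5c=5c.

535c5c5c5c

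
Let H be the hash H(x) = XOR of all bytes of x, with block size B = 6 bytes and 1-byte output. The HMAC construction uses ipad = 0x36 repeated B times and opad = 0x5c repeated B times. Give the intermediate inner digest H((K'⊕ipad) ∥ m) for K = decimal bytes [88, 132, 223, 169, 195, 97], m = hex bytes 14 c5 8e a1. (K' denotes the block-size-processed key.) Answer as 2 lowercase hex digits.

f6

Key decimal bytes [88, 132, 223, 169, 195, 97] = 58 84 df a9 c3 61 is exactly B = 6 bytes: K' = 58 84 df a9 c3 61.
K' ⊕ ipad = 6e b2 e9 9f f5 57.
Inner input = 6e b2 e9 9f f5 57 ∥ 14 c5 8e a1.
Inner hash: XOR 6e⊕b2⊕e9⊕9f⊕f5⊕57⊕14⊕c5⊕8e⊕a1 = f6.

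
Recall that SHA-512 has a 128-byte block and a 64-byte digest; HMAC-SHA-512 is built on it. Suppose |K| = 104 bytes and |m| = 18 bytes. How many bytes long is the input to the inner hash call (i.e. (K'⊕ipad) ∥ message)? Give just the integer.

146

Key is 104 ≤ 128 bytes, zero-padded: |K'| = 128.
Inner input = (K'⊕ipad) ∥ m → 128 + 18 = 146 bytes.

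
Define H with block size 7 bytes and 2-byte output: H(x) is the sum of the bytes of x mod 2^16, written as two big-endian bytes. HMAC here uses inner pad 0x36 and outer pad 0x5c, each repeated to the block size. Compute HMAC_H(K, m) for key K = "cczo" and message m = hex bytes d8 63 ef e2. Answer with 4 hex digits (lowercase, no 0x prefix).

02ec

Key "cczo" = 63 63 7a 6f is 4 bytes ≤ B = 7; zero-pad to 7 bytes: K' = 63 63 7a 6f 00 00 00.
K' ⊕ ipad = 55 55 4c 59 36 36 36.  K' ⊕ opad = 3f 3f 26 33 5c 5c 5c.
Inner input = (K'⊕ipad) ∥ m = 55 55 4c 59 36 36 36 ∥ d8 63 ef e2.
Inner hash: sum = 85+85+76+89+54+54+54+216+99+239+226 = 1277 → 04 fd.
Outer input = (K'⊕opad) ∥ inner = 3f 3f 26 33 5c 5c 5c ∥ 04 fd.
Outer hash (tag): sum = 63+63+38+51+92+92+92+4+253 = 748 → 02 ec.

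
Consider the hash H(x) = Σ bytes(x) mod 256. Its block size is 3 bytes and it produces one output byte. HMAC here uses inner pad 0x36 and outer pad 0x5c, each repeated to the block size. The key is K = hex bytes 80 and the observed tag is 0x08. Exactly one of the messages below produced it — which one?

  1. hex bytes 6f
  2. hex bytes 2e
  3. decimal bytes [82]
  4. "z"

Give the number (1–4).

Key hex bytes 80 is 1 byte ≤ B = 3; zero-pad to 3 bytes: K' = 80 00 00.
K' ⊕ ipad = b6 36 36; K' ⊕ opad = dc 5c 5c.
m1: inner = H(b6 36 36 6f) = 91; tag = H(dc 5c 5c 91) = 25
m2: inner = H(b6 36 36 2e) = 50; tag = H(dc 5c 5c 50) = e4
m3: inner = H(b6 36 36 52) = 74; tag = H(dc 5c 5c 74) = 08 ← matches
m4: inner = H(b6 36 36 7a) = 9c; tag = H(dc 5c 5c 9c) = 30

3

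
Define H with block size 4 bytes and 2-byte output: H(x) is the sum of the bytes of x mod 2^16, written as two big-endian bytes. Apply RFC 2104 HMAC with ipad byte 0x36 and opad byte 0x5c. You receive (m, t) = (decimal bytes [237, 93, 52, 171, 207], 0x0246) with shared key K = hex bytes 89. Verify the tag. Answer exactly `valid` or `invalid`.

valid

Key hex bytes 89 is 1 byte ≤ B = 4; zero-pad to 4 bytes: K' = 89 00 00 00.
K' ⊕ ipad = bf 36 36 36; K' ⊕ opad = d5 5c 5c 5c.
Inner hash: sum = 191+54+54+54+237+93+52+171+207 = 1113 → 04 59.
Outer hash (recomputed tag): sum = 213+92+92+92+4+89 = 582 → 02 46.
Recomputed tag = 0246; claimed = 0246 → match.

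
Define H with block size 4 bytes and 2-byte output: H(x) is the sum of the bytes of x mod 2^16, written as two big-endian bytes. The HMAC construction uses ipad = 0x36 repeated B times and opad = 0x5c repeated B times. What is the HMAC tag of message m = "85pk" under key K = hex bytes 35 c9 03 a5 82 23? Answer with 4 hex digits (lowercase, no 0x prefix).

0194

Key hex bytes 35 c9 03 a5 82 23 is 6 bytes > B = 4, so hash it first: H(key) = 02 4b, then zero-pad to 4 bytes: K' = 02 4b 00 00.
K' ⊕ ipad = 34 7d 36 36.  K' ⊕ opad = 5e 17 5c 5c.
Inner input = (K'⊕ipad) ∥ m = 34 7d 36 36 ∥ 38 35 70 6b.
Inner hash: sum = 52+125+54+54+56+53+112+107 = 613 → 02 65.
Outer input = (K'⊕opad) ∥ inner = 5e 17 5c 5c ∥ 02 65.
Outer hash (tag): sum = 94+23+92+92+2+101 = 404 → 01 94.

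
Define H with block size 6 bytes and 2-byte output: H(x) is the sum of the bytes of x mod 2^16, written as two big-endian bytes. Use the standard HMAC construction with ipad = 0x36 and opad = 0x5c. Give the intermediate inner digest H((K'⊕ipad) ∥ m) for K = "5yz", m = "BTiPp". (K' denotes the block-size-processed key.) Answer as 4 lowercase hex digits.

02ff

Key "5yz" = 35 79 7a is 3 bytes ≤ B = 6; zero-pad to 6 bytes: K' = 35 79 7a 00 00 00.
K' ⊕ ipad = 03 4f 4c 36 36 36.
Inner input = 03 4f 4c 36 36 36 ∥ 42 54 69 50 70.
Inner hash: sum = 3+79+76+54+54+54+66+84+105+80+112 = 767 → 02 ff.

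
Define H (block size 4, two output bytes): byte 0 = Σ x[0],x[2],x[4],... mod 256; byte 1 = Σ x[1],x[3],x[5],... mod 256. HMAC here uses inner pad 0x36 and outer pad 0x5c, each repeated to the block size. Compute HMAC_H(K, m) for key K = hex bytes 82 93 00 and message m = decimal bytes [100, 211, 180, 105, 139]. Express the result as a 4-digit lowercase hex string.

Key hex bytes 82 93 00 is 3 bytes ≤ B = 4; zero-pad to 4 bytes: K' = 82 93 00 00.
K' ⊕ ipad = b4 a5 36 36.  K' ⊕ opad = de cf 5c 5c.
Inner input = (K'⊕ipad) ∥ m = b4 a5 36 36 ∥ 64 d3 b4 69 8b.
Inner hash: even-index sum = 653 mod 256 = 141; odd-index sum = 535 mod 256 = 23 → 8d 17.
Outer input = (K'⊕opad) ∥ inner = de cf 5c 5c ∥ 8d 17.
Outer hash (tag): even-index sum = 455 mod 256 = 199; odd-index sum = 322 mod 256 = 66 → c7 42.

c742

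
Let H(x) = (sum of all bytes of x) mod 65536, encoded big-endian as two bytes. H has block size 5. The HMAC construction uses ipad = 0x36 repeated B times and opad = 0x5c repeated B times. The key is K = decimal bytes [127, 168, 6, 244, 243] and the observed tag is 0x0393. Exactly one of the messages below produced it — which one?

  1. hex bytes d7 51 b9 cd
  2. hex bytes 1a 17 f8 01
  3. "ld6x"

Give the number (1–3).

2

Key decimal bytes [127, 168, 6, 244, 243] = 7f a8 06 f4 f3 is exactly B = 5 bytes: K' = 7f a8 06 f4 f3.
K' ⊕ ipad = 49 9e 30 c2 c5; K' ⊕ opad = 23 f4 5a a8 af.
m1: inner = H(49 9e 30 c2 c5 d7 51 b9 cd) = 05 4c; tag = H(23 f4 5a a8 af 05 4c) = 0319
m2: inner = H(49 9e 30 c2 c5 1a 17 f8 01) = 03 c8; tag = H(23 f4 5a a8 af 03 c8) = 0393 ← matches
m3: inner = H(49 9e 30 c2 c5 6c 64 36 78) = 04 1c; tag = H(23 f4 5a a8 af 04 1c) = 02e8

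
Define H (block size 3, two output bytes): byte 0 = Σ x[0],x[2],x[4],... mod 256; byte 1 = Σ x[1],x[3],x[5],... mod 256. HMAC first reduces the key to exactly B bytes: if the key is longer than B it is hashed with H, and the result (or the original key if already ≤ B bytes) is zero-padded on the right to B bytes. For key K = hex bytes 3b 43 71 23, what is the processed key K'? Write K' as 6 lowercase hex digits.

|K| = 4 > B = 3, so first hash the key.
H(K): even-index sum = 172 mod 256 = 172; odd-index sum = 102 mod 256 = 102 → ac 66.
Zero-pad H(K) = ac 66 to 3 bytes: K' = ac 66 00.

ac6600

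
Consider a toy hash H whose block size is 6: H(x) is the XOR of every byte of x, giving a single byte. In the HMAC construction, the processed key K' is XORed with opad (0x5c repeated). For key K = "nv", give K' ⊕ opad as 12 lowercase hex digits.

Key "nv" = 6e 76 is 2 bytes ≤ B = 6; zero-pad to 6 bytes: K' = 6e 76 00 00 00 00.
XOR each byte with 0x5c: 6e⊕5c=32, 76⊕5c=2a, 00⊕5c=5c, 00⊕5c=5c, 00⊕5c=5c, 00⊕5c=5c.

322a5c5c5c5c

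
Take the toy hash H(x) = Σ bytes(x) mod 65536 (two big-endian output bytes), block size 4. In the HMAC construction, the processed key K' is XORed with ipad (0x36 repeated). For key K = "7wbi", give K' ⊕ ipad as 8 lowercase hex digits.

Key "7wbi" = 37 77 62 69 is exactly B = 4 bytes: K' = 37 77 62 69.
XOR each byte with 0x36: 37⊕36=01, 77⊕36=41, 62⊕36=54, 69⊕36=5f.

0141545f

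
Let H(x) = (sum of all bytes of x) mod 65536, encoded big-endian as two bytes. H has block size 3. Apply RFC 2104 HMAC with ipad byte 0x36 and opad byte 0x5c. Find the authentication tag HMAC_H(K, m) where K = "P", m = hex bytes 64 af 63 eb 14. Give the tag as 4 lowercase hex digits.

Key "P" = 50 is 1 byte ≤ B = 3; zero-pad to 3 bytes: K' = 50 00 00.
K' ⊕ ipad = 66 36 36.  K' ⊕ opad = 0c 5c 5c.
Inner input = (K'⊕ipad) ∥ m = 66 36 36 ∥ 64 af 63 eb 14.
Inner hash: sum = 102+54+54+100+175+99+235+20 = 839 → 03 47.
Outer input = (K'⊕opad) ∥ inner = 0c 5c 5c ∥ 03 47.
Outer hash (tag): sum = 12+92+92+3+71 = 270 → 01 0e.

010e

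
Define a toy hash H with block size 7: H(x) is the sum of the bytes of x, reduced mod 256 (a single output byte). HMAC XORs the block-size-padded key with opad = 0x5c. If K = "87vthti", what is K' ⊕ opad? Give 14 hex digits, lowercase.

646b2a28342835

Key "87vthti" = 38 37 76 74 68 74 69 is exactly B = 7 bytes: K' = 38 37 76 74 68 74 69.
XOR each byte with 0x5c: 38⊕5c=64, 37⊕5c=6b, 76⊕5c=2a, 74⊕5c=28, 68⊕5c=34, 74⊕5c=28, 69⊕5c=35.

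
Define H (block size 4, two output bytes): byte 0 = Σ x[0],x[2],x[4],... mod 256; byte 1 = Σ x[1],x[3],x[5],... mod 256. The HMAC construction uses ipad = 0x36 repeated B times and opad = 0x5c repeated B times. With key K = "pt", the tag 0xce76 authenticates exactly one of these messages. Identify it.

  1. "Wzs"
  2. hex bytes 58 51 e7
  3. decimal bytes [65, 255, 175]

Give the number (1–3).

Key "pt" = 70 74 is 2 bytes ≤ B = 4; zero-pad to 4 bytes: K' = 70 74 00 00.
K' ⊕ ipad = 46 42 36 36; K' ⊕ opad = 2c 28 5c 5c.
m1: inner = H(46 42 36 36 57 7a 73) = 46 f2; tag = H(2c 28 5c 5c 46 f2) = ce76 ← matches
m2: inner = H(46 42 36 36 58 51 e7) = bb c9; tag = H(2c 28 5c 5c bb c9) = 434d
m3: inner = H(46 42 36 36 41 ff af) = 6c 77; tag = H(2c 28 5c 5c 6c 77) = f4fb

1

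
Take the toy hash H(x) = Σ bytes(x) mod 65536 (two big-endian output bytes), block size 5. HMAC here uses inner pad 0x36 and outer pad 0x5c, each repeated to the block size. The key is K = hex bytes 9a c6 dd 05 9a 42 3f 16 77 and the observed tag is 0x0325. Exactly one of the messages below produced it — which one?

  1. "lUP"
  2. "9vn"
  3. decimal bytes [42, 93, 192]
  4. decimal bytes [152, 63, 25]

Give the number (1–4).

3

Key hex bytes 9a c6 dd 05 9a 42 3f 16 77 is 9 bytes > B = 5, so hash it first: H(key) = 03 ea, then zero-pad to 5 bytes: K' = 03 ea 00 00 00.
K' ⊕ ipad = 35 dc 36 36 36; K' ⊕ opad = 5f b6 5c 5c 5c.
m1: inner = H(35 dc 36 36 36 6c 55 50) = 02 c4; tag = H(5f b6 5c 5c 5c 02 c4) = 02ef
m2: inner = H(35 dc 36 36 36 39 76 6e) = 02 d0; tag = H(5f b6 5c 5c 5c 02 d0) = 02fb
m3: inner = H(35 dc 36 36 36 2a 5d c0) = 02 fa; tag = H(5f b6 5c 5c 5c 02 fa) = 0325 ← matches
m4: inner = H(35 dc 36 36 36 98 3f 19) = 02 a3; tag = H(5f b6 5c 5c 5c 02 a3) = 02ce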